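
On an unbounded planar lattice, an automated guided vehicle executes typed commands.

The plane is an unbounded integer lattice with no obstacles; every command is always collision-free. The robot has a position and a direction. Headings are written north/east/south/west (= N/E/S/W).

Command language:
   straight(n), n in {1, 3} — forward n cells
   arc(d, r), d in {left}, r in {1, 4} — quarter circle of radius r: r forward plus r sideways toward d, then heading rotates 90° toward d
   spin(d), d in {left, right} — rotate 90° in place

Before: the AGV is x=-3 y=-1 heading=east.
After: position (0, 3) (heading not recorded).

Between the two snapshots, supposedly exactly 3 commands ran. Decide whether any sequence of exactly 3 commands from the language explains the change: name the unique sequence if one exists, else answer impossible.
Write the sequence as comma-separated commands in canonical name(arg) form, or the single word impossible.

key: order matters: swapping arc(left, 4) and straight(1) lands elsewhere
initial: x=-3 y=-1 heading=east
t=1 arc(left, 4) ⇒ x=1 y=3 heading=north
t=2 spin(left) ⇒ x=1 y=3 heading=west
t=3 straight(1) ⇒ x=0 y=3 heading=west
no other 3-command option fits: unique.

arc(left, 4), spin(left), straight(1)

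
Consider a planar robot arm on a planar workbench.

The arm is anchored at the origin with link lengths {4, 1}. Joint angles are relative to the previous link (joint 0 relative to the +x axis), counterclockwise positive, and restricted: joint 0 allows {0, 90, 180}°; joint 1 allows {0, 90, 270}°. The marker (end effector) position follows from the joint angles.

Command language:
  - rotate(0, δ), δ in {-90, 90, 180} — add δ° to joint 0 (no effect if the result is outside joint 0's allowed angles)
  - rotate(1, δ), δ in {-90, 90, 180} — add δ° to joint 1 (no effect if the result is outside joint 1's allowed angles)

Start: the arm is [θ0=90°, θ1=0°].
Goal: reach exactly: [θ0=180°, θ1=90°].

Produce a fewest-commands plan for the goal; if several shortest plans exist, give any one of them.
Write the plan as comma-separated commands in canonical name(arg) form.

rotate(1, 90), rotate(0, 90)

t0: [θ0=90°, θ1=0°]
step 1 (rotate(1, 90)): [θ0=90°, θ1=90°]
step 2 (rotate(0, 90)): [θ0=180°, θ1=90°]
minimal: 2 command(s), checked below 2.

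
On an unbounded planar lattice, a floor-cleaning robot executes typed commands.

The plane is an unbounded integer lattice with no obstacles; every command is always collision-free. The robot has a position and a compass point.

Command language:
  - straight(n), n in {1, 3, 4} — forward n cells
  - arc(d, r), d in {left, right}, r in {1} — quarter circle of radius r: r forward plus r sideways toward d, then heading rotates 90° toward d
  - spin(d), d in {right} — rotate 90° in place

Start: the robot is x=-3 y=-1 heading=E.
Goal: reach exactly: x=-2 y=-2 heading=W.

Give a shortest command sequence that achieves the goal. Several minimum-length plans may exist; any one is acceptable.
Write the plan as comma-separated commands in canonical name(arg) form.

arc(right, 1), spin(right)

begin: x=-3 y=-1 heading=E
1. arc(right, 1) → x=-2 y=-2 heading=S
2. spin(right) → x=-2 y=-2 heading=W
no 1-step plan works, so 2 is optimal.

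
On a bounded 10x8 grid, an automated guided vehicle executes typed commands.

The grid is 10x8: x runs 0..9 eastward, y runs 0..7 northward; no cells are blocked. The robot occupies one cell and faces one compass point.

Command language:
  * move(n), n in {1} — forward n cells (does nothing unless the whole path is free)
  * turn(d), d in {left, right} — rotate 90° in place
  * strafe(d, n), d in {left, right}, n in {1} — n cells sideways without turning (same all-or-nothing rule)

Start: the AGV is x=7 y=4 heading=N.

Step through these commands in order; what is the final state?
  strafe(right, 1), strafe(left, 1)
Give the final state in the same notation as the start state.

start: x=7 y=4 heading=N
1. strafe(right, 1) → x=8 y=4 heading=N
2. strafe(left, 1) → x=7 y=4 heading=N

x=7 y=4 heading=N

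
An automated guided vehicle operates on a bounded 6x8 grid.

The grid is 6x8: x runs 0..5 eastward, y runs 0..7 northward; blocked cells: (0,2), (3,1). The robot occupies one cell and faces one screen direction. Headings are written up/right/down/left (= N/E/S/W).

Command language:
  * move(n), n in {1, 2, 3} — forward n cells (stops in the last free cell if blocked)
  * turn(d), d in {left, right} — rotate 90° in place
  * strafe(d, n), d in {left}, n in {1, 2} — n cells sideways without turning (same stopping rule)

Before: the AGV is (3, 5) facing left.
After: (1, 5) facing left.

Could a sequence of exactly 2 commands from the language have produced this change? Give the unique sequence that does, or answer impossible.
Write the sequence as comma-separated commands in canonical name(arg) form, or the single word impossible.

key: heading stays W — no command in the sequence turns
begin: (3, 5) facing left
step 1 (move(1)): (2, 5) facing left
step 2 (move(1)): (1, 5) facing left
uniquely the one of 49 2-step routes that fits.

move(1), move(1)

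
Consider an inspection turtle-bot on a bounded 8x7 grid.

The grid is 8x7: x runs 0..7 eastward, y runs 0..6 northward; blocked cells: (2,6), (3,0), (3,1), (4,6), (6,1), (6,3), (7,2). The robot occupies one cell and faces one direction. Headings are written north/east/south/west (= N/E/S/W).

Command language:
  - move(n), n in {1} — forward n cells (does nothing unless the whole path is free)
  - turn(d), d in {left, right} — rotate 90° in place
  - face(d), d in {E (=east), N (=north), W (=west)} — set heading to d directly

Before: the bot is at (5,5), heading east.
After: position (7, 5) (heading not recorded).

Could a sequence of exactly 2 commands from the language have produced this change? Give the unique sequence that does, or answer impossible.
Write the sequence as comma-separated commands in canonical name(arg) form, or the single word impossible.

from: at (5,5), heading east
[1] after move(1): at (6,5), heading east
[2] after move(1): at (7,5), heading east
no other 2-command option fits: unique.

move(1), move(1)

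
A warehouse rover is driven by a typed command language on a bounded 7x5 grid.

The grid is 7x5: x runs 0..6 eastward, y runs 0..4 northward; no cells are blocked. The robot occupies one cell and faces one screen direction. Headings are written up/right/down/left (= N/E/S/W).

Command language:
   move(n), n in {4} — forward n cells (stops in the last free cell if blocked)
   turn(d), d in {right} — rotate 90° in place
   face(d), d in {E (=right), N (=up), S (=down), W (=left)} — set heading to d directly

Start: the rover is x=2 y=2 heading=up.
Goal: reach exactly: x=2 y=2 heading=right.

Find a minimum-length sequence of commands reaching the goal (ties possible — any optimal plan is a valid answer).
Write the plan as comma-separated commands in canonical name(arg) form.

turn(right)

t0: x=2 y=2 heading=up
step 1 (turn(right)): x=2 y=2 heading=right
shorter routes all fall short; 1 is best.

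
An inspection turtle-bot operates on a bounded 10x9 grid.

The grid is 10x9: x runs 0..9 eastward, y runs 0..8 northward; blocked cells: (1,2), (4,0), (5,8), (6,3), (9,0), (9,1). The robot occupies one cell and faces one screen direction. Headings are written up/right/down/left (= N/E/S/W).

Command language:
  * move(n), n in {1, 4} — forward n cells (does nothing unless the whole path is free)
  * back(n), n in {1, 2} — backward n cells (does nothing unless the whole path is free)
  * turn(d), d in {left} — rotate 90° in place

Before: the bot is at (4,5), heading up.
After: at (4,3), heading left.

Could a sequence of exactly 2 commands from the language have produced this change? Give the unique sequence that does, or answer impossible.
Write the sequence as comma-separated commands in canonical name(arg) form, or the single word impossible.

key: cell and facing (now W) both changed — the 2 commands mix motion and turning
initial: at (4,5), heading up
1. back(2) → at (4,3), heading up
2. turn(left) → at (4,3), heading left
all 25 alternatives checked — unique.

back(2), turn(left)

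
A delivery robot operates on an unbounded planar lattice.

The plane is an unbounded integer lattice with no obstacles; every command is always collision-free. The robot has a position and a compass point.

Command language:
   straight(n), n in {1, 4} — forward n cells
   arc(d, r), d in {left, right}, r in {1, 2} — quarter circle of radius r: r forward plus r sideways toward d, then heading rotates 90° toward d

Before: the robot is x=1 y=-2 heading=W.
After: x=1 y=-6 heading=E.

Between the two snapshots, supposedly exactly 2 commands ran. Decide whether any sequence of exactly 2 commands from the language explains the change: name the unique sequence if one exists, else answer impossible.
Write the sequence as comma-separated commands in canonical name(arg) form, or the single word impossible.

key: position moved to (1,-6) AND the heading swung to E — translation plus rotation needed
begin: x=1 y=-2 heading=W
t=1 arc(left, 2) ⇒ x=-1 y=-4 heading=S
t=2 arc(left, 2) ⇒ x=1 y=-6 heading=E
no other 2-command option fits: unique.

arc(left, 2), arc(left, 2)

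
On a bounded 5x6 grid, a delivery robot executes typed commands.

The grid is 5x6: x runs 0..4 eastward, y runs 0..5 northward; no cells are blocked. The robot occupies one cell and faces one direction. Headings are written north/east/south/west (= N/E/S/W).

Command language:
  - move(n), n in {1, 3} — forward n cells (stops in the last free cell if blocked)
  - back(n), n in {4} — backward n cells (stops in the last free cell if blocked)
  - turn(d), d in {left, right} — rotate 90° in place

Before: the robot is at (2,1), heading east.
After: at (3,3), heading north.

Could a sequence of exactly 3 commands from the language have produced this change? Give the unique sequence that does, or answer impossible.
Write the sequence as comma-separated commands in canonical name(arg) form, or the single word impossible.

impossible

all 125 sequences checked — none match.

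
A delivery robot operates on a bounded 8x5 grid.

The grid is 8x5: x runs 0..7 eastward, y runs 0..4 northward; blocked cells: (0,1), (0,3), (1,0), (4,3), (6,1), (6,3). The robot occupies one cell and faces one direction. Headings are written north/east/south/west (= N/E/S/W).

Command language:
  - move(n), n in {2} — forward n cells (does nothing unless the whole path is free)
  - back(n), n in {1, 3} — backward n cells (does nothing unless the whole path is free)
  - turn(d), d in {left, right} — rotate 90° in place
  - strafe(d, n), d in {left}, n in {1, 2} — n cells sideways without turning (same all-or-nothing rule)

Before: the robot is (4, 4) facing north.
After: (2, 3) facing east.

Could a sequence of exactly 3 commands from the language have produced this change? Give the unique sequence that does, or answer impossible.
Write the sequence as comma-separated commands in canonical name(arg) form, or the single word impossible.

key: cell and facing (now E) both changed — the 3 commands mix motion and turning
start: (4, 4) facing north
t=1 strafe(left, 2) ⇒ (2, 4) facing north
t=2 back(1) ⇒ (2, 3) facing north
t=3 turn(right) ⇒ (2, 3) facing east
no other 3-command option fits: unique.

strafe(left, 2), back(1), turn(right)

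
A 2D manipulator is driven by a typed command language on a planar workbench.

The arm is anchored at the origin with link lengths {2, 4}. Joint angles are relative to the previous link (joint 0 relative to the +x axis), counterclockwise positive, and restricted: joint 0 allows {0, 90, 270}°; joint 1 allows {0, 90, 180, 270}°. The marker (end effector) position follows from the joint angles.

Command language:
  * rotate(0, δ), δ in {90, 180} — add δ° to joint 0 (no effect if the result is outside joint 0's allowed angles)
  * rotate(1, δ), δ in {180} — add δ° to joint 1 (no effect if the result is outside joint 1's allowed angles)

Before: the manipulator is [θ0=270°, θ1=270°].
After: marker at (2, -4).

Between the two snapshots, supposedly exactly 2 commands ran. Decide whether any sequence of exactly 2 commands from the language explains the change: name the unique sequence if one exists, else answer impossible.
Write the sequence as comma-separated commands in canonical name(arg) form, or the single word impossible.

key: running rotate(0, 180) before rotate(0, 90) would end elsewhere — order is forced
start: [θ0=270°, θ1=270°]
t=1 rotate(0, 90) ⇒ [θ0=0°, θ1=270°]
t=2 rotate(0, 180) ⇒ [θ0=0°, θ1=270°]
uniquely the one of 9 2-step routes that fits.

rotate(0, 90), rotate(0, 180)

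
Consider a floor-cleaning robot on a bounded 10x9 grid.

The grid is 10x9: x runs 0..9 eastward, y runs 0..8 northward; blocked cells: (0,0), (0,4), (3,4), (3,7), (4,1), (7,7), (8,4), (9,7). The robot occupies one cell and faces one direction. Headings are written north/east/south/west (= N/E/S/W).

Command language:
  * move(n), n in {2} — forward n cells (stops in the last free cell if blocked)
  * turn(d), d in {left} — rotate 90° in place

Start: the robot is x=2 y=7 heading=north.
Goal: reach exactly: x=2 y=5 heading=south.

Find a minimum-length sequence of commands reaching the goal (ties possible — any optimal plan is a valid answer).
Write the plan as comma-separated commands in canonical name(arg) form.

turn(left), turn(left), move(2)

start: x=2 y=7 heading=north
1. turn(left) → x=2 y=7 heading=west
2. turn(left) → x=2 y=7 heading=south
3. move(2) → x=2 y=5 heading=south
nothing shorter than 3 reaches the goal.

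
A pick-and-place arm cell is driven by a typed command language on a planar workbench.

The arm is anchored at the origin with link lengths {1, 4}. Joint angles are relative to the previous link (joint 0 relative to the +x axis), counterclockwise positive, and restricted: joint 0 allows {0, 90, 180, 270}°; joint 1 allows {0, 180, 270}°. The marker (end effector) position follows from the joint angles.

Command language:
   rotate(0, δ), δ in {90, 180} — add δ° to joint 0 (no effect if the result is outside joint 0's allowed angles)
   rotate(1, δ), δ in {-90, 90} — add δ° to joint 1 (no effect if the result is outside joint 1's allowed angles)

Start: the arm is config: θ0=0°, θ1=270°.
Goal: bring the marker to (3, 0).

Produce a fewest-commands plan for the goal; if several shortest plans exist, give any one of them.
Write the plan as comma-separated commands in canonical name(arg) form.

from: config: θ0=0°, θ1=270°
1. rotate(1, -90) → config: θ0=0°, θ1=180°
2. rotate(0, 180) → config: θ0=180°, θ1=180°
shorter routes all fall short; 2 is best.

rotate(1, -90), rotate(0, 180)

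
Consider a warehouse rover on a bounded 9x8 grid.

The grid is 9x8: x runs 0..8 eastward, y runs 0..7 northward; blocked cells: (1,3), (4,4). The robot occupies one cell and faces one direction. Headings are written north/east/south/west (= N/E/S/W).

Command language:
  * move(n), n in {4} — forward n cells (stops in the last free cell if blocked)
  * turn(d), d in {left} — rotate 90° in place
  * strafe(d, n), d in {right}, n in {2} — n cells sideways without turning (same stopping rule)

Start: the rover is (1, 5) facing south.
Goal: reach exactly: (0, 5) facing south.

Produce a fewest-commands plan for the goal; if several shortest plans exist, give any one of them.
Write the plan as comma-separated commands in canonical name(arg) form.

t0: (1, 5) facing south
1. strafe(right, 2) → (0, 5) facing south
nothing shorter than 1 reaches the goal.

strafe(right, 2)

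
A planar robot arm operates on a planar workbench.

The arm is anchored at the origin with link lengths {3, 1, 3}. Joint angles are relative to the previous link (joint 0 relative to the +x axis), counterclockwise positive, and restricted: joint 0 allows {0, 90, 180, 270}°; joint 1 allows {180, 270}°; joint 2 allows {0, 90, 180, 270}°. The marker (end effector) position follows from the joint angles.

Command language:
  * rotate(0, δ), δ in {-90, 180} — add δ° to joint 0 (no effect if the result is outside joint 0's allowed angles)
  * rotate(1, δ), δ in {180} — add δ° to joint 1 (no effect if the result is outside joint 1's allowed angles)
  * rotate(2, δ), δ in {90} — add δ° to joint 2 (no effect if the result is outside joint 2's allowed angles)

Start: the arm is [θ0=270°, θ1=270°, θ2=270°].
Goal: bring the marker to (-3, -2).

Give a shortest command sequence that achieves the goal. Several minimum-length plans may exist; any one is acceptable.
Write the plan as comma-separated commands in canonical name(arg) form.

initial: [θ0=270°, θ1=270°, θ2=270°]
1. rotate(2, 90) → [θ0=270°, θ1=270°, θ2=0°]
2. rotate(2, 90) → [θ0=270°, θ1=270°, θ2=90°]
3. rotate(2, 90) → [θ0=270°, θ1=270°, θ2=180°]
4. rotate(0, -90) → [θ0=180°, θ1=270°, θ2=180°]
shorter routes all fall short; 4 is best.

rotate(2, 90), rotate(2, 90), rotate(2, 90), rotate(0, -90)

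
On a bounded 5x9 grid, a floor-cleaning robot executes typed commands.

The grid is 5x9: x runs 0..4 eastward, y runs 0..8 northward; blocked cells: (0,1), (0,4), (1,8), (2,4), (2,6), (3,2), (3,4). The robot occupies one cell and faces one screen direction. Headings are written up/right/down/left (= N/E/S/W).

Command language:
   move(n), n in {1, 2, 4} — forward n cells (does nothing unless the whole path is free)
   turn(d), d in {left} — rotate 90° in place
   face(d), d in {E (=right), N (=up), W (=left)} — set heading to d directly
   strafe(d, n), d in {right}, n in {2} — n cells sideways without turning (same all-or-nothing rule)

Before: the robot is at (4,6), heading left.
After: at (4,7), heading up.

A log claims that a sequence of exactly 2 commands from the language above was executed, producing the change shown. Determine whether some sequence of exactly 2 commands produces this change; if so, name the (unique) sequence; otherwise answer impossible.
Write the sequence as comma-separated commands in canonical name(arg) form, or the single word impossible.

key: cell and facing (now N) both changed — the 2 commands mix motion and turning
from: at (4,6), heading left
[1] after face(N): at (4,6), heading up
[2] after move(1): at (4,7), heading up
no rival 2-sequence matches.

face(N), move(1)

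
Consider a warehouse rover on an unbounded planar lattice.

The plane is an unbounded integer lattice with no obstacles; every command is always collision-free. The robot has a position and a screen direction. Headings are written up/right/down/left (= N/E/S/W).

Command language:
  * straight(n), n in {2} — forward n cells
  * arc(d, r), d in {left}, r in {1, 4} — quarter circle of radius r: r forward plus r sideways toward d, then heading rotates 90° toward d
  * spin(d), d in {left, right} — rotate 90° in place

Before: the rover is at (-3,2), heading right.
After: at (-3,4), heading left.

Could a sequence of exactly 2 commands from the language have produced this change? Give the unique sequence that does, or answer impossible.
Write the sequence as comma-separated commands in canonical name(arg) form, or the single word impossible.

arc(left, 1), arc(left, 1)

key: position moved to (-3,4) AND the heading swung to W — translation plus rotation needed
initial: at (-3,2), heading right
t=1 arc(left, 1) ⇒ at (-2,3), heading up
t=2 arc(left, 1) ⇒ at (-3,4), heading left
uniquely the one of 25 2-step routes that fits.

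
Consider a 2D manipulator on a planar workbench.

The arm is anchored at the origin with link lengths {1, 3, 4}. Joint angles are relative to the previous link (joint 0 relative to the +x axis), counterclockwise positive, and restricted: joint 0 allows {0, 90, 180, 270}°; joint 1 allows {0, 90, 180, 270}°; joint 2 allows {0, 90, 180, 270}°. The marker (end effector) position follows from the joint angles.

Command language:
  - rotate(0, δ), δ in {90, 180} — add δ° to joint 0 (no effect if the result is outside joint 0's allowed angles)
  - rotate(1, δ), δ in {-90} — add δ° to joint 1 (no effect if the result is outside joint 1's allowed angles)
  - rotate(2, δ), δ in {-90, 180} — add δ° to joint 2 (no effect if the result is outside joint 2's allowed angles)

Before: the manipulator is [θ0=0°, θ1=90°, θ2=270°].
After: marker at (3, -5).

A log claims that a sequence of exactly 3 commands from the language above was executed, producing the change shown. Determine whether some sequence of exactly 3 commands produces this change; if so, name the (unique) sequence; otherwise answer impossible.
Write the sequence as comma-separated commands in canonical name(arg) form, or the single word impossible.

rotate(0, 90), rotate(0, 90), rotate(0, 90)

begin: [θ0=0°, θ1=90°, θ2=270°]
1. rotate(0, 90) → [θ0=90°, θ1=90°, θ2=270°]
2. rotate(0, 90) → [θ0=180°, θ1=90°, θ2=270°]
3. rotate(0, 90) → [θ0=270°, θ1=90°, θ2=270°]
no rival 3-sequence matches.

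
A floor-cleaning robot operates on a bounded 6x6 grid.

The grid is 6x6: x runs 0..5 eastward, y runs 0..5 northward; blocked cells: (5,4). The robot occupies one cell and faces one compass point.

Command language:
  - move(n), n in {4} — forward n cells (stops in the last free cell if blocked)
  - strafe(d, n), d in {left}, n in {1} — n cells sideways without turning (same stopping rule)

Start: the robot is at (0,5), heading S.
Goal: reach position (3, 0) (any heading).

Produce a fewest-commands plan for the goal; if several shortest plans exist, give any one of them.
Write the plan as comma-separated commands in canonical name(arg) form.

from: at (0,5), heading S
t=1 move(4) ⇒ at (0,1), heading S
t=2 move(4) ⇒ at (0,0), heading S
t=3 strafe(left, 1) ⇒ at (1,0), heading S
t=4 strafe(left, 1) ⇒ at (2,0), heading S
t=5 strafe(left, 1) ⇒ at (3,0), heading S
nothing shorter than 5 reaches the goal.

move(4), move(4), strafe(left, 1), strafe(left, 1), strafe(left, 1)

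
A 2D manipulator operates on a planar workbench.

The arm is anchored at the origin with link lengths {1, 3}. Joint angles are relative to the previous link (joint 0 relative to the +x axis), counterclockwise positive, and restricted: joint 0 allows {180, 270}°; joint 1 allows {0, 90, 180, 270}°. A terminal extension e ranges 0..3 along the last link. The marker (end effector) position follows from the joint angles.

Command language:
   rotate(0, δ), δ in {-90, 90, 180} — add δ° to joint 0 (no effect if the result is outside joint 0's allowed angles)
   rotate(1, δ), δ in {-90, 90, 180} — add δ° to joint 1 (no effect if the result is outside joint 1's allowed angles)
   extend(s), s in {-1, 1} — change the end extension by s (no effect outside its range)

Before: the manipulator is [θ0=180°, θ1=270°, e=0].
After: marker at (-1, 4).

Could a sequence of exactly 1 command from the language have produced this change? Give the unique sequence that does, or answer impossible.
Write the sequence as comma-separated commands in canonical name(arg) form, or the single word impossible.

extend(1)

from: [θ0=180°, θ1=270°, e=0]
1. extend(1) → [θ0=180°, θ1=270°, e=1]
uniquely the one of 8 1-step routes that fits.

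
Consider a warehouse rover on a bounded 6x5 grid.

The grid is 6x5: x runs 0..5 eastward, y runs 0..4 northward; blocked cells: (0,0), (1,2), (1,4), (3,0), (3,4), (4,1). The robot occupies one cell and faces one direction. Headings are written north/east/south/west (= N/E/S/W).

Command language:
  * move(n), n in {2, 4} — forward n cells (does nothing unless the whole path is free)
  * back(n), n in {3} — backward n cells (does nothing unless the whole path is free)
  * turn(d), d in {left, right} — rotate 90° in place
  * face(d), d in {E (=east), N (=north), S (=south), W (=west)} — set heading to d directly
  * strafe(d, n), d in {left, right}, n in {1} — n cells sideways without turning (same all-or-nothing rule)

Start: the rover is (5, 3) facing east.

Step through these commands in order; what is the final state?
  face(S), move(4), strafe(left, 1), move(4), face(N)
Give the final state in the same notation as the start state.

initial: (5, 3) facing east
t=1 face(S) ⇒ (5, 3) facing south
t=2 move(4) ⇒ (5, 3) facing south
t=3 strafe(left, 1) ⇒ (5, 3) facing south
t=4 move(4) ⇒ (5, 3) facing south
t=5 face(N) ⇒ (5, 3) facing north

(5, 3) facing north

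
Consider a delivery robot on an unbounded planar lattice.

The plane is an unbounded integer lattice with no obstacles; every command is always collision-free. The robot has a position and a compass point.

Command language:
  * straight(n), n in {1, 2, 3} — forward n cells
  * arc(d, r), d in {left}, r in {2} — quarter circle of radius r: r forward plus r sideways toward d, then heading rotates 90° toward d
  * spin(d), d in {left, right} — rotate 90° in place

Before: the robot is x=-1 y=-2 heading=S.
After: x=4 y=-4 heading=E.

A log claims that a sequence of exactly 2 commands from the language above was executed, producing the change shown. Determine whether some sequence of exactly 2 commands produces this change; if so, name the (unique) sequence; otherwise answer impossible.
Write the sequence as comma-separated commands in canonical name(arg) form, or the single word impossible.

key: running straight(3) before arc(left, 2) would end elsewhere — order is forced
initial: x=-1 y=-2 heading=S
t=1 arc(left, 2) ⇒ x=1 y=-4 heading=E
t=2 straight(3) ⇒ x=4 y=-4 heading=E
all 36 alternatives checked — unique.

arc(left, 2), straight(3)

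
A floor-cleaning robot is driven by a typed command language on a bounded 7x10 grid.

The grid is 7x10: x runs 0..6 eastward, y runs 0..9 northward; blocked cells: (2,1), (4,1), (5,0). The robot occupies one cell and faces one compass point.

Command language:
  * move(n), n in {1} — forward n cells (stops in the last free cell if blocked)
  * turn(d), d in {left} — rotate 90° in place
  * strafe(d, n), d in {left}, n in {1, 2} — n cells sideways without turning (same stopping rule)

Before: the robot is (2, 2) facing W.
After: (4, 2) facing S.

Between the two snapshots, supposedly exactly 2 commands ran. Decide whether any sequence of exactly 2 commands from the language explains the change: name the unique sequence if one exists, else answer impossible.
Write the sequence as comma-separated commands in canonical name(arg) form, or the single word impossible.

key: cell and facing (now S) both changed — the 2 commands mix motion and turning
begin: (2, 2) facing W
[1] after turn(left): (2, 2) facing S
[2] after strafe(left, 2): (4, 2) facing S
uniquely the one of 16 2-step routes that fits.

turn(left), strafe(left, 2)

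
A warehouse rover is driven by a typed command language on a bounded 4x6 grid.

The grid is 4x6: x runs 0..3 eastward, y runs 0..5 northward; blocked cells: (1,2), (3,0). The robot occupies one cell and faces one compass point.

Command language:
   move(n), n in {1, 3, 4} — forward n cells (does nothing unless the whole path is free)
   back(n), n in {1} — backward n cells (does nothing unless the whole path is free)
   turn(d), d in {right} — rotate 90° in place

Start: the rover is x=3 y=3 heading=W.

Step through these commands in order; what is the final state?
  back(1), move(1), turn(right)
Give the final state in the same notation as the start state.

x=2 y=3 heading=N

t0: x=3 y=3 heading=W
t=1 back(1) ⇒ x=3 y=3 heading=W
t=2 move(1) ⇒ x=2 y=3 heading=W
t=3 turn(right) ⇒ x=2 y=3 heading=N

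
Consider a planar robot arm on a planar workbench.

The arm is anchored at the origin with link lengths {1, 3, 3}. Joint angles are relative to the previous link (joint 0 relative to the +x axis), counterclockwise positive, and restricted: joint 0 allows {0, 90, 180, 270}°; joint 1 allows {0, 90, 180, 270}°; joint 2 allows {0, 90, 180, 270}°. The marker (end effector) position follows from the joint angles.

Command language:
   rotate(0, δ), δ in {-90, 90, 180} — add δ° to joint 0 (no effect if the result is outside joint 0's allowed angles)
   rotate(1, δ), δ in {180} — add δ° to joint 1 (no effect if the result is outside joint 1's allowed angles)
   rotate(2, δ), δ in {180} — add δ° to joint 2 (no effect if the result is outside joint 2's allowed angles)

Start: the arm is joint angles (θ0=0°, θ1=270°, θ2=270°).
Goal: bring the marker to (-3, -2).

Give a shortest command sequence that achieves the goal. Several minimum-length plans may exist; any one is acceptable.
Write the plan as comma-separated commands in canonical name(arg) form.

begin: joint angles (θ0=0°, θ1=270°, θ2=270°)
step 1 (rotate(2, 180)): joint angles (θ0=0°, θ1=270°, θ2=90°)
step 2 (rotate(0, 90)): joint angles (θ0=90°, θ1=270°, θ2=90°)
step 3 (rotate(1, 180)): joint angles (θ0=90°, θ1=90°, θ2=90°)
nothing shorter than 3 reaches the goal.

rotate(2, 180), rotate(0, 90), rotate(1, 180)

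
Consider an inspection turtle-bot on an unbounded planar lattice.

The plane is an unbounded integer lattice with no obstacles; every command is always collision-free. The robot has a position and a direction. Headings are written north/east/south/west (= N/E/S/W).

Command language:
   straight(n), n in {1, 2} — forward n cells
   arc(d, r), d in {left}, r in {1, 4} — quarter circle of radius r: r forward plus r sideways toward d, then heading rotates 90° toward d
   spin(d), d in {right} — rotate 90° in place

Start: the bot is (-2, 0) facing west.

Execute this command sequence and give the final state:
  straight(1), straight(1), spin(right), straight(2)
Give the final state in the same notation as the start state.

begin: (-2, 0) facing west
1. straight(1) → (-3, 0) facing west
2. straight(1) → (-4, 0) facing west
3. spin(right) → (-4, 0) facing north
4. straight(2) → (-4, 2) facing north

(-4, 2) facing north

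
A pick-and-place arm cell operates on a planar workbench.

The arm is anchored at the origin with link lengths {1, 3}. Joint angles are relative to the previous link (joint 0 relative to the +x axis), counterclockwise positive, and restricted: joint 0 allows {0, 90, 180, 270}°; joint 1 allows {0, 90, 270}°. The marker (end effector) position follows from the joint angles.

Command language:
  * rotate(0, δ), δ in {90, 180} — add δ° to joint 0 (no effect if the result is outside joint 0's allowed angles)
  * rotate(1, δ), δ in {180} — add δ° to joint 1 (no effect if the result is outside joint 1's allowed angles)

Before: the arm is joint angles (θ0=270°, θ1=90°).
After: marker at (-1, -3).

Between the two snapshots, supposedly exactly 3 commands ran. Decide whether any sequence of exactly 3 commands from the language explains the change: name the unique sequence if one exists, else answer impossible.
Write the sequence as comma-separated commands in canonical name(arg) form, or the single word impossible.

rotate(0, 90), rotate(0, 90), rotate(0, 90)

t0: joint angles (θ0=270°, θ1=90°)
[1] after rotate(0, 90): joint angles (θ0=0°, θ1=90°)
[2] after rotate(0, 90): joint angles (θ0=90°, θ1=90°)
[3] after rotate(0, 90): joint angles (θ0=180°, θ1=90°)
no other 3-command option fits: unique.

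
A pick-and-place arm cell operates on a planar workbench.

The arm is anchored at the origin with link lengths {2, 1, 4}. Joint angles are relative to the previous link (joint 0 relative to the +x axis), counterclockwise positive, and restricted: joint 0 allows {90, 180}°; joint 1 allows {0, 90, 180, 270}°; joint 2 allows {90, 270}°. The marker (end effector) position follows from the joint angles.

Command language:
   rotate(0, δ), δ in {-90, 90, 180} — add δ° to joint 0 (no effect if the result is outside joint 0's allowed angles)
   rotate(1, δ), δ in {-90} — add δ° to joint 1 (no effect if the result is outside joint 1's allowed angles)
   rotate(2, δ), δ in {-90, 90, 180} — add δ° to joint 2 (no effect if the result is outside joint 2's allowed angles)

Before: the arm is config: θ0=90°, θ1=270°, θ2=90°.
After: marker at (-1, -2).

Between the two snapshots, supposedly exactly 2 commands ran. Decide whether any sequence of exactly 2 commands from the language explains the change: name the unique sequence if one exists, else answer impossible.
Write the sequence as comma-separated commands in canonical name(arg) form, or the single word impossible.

rotate(1, -90), rotate(1, -90)

from: config: θ0=90°, θ1=270°, θ2=90°
1. rotate(1, -90) → config: θ0=90°, θ1=180°, θ2=90°
2. rotate(1, -90) → config: θ0=90°, θ1=90°, θ2=90°
all 49 alternatives checked — unique.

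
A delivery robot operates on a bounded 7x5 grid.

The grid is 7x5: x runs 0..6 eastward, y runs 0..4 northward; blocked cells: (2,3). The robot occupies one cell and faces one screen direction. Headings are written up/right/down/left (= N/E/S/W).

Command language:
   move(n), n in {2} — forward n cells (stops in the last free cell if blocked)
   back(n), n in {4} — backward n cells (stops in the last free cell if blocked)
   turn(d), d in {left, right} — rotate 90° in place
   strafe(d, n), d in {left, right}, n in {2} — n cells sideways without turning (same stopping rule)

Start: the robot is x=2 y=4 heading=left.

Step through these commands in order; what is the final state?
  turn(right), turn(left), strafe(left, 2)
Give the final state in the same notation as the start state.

x=2 y=4 heading=left

start: x=2 y=4 heading=left
[1] after turn(right): x=2 y=4 heading=up
[2] after turn(left): x=2 y=4 heading=left
[3] after strafe(left, 2): x=2 y=4 heading=left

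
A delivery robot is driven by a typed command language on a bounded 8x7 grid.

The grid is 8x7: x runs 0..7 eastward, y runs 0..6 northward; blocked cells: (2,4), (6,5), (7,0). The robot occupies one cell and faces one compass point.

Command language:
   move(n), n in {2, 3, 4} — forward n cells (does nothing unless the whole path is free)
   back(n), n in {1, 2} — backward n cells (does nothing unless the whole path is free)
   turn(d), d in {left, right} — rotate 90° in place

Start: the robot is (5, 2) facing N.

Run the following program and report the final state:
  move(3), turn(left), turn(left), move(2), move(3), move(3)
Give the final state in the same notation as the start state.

(5, 0) facing S

initial: (5, 2) facing N
step 1 (move(3)): (5, 5) facing N
step 2 (turn(left)): (5, 5) facing W
step 3 (turn(left)): (5, 5) facing S
step 4 (move(2)): (5, 3) facing S
step 5 (move(3)): (5, 0) facing S
step 6 (move(3)): (5, 0) facing S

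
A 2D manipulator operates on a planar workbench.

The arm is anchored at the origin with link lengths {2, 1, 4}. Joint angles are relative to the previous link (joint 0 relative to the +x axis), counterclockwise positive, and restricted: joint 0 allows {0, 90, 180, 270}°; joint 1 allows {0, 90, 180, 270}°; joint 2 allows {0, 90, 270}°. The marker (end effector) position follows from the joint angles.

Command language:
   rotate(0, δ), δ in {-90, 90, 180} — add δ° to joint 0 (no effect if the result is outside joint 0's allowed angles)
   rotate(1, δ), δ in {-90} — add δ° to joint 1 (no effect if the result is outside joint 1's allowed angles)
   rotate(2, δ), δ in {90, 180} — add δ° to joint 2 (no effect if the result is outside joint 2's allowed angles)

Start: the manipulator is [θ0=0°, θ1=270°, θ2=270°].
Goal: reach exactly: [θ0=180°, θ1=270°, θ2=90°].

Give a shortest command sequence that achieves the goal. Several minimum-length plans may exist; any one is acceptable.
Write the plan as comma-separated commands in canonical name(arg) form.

from: [θ0=0°, θ1=270°, θ2=270°]
1. rotate(0, 180) → [θ0=180°, θ1=270°, θ2=270°]
2. rotate(2, 180) → [θ0=180°, θ1=270°, θ2=90°]
shorter routes all fall short; 2 is best.

rotate(0, 180), rotate(2, 180)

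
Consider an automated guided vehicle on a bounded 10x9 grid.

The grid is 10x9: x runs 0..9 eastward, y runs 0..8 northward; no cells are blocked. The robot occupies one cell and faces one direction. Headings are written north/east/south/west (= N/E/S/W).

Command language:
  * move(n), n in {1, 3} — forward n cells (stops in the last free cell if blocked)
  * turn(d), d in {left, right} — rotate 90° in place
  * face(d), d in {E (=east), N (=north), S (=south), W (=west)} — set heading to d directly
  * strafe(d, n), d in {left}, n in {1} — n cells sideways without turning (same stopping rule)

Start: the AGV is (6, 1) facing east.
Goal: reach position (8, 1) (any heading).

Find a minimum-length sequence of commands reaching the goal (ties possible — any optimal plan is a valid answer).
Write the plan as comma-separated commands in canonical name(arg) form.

t0: (6, 1) facing east
1. move(1) → (7, 1) facing east
2. move(1) → (8, 1) facing east
no 1-step plan works, so 2 is optimal.

move(1), move(1)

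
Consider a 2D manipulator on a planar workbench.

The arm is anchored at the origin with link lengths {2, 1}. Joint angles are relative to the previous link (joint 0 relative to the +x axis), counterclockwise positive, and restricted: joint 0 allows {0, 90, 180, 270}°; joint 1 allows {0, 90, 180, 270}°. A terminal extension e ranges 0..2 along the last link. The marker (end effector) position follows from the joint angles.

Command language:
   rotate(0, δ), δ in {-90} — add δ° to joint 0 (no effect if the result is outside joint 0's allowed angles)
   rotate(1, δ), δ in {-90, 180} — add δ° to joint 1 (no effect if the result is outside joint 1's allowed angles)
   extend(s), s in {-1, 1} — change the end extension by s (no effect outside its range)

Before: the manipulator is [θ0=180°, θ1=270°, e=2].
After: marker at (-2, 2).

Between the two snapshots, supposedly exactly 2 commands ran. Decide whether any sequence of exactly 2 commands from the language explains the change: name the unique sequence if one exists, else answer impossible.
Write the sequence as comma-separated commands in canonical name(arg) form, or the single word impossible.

extend(1), extend(-1)

key: order matters: swapping extend(1) and extend(-1) lands elsewhere
from: [θ0=180°, θ1=270°, e=2]
t=1 extend(1) ⇒ [θ0=180°, θ1=270°, e=2]
t=2 extend(-1) ⇒ [θ0=180°, θ1=270°, e=1]
uniquely the one of 25 2-step routes that fits.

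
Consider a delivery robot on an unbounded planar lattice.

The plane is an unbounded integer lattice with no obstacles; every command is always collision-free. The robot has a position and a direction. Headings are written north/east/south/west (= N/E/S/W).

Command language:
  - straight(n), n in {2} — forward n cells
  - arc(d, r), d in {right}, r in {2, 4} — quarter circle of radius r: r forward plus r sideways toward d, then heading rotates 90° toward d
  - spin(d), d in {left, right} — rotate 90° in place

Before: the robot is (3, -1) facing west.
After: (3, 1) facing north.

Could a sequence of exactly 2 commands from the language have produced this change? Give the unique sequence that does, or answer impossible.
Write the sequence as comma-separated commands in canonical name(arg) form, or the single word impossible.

spin(right), straight(2)

key: position moved to (3,1) AND the heading swung to N — translation plus rotation needed
begin: (3, -1) facing west
[1] after spin(right): (3, -1) facing north
[2] after straight(2): (3, 1) facing north
uniquely the one of 25 2-step routes that fits.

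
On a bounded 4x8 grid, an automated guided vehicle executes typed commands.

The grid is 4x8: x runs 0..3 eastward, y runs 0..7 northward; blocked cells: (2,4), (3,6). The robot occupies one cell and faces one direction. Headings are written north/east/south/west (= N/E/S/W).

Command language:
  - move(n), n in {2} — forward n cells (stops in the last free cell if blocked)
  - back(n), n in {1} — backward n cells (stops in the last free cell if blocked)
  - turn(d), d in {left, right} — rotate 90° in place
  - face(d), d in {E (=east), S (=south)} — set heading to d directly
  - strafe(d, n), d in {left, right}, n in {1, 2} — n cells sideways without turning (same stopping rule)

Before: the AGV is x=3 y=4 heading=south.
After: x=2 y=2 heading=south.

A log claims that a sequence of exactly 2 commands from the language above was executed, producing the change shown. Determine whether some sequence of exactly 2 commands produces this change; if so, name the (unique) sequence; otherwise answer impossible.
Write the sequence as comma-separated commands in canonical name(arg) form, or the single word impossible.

move(2), strafe(right, 1)

key: order matters: swapping move(2) and strafe(right, 1) lands elsewhere
begin: x=3 y=4 heading=south
t=1 move(2) ⇒ x=3 y=2 heading=south
t=2 strafe(right, 1) ⇒ x=2 y=2 heading=south
all 100 alternatives checked — unique.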